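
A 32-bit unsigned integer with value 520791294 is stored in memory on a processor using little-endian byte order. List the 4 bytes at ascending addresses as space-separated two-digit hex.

FE A4 0A 1F

520791294 in hexadecimal, padded to 32 bits, is 0x1F0AA4FE.
Split into bytes (most-significant first): 1F 0A A4 FE.
Little-endian stores the least-significant byte at the lowest address.
So at ascending addresses the bytes are FE A4 0A 1F.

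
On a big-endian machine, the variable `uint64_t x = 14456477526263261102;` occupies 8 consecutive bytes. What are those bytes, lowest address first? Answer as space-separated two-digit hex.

14456477526263261102 in hexadecimal, padded to 64 bits, is 0xC89FB9B76856E7AE.
Split into bytes (most-significant first): C8 9F B9 B7 68 56 E7 AE.
Big-endian: lowest address holds the most-significant byte.
So the memory order matches the most-significant-first order: C8 9F B9 B7 68 56 E7 AE.

C8 9F B9 B7 68 56 E7 AE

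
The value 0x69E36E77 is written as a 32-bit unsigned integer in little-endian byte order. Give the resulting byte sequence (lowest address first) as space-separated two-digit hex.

Split into bytes (most-significant first): 69 E3 6E 77.
Little-endian: lowest address holds the least-significant byte.
So at ascending addresses the bytes are 77 6E E3 69.

77 6E E3 69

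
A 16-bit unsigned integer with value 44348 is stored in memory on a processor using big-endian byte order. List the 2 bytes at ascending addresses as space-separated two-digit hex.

AD 3C

44348 in hexadecimal, padded to 16 bits, is 0xAD3C.
Split into bytes (most-significant first): AD 3C.
Big-endian: lowest address holds the most-significant byte.
So the memory order matches the most-significant-first order: AD 3C.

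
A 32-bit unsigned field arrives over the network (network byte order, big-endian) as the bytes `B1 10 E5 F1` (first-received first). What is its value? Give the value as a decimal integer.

2970674673

In big-endian order the high byte comes first in memory.
The bytes are already most-significant first: 0xB110E5F1.
0xB110E5F1 = 2970674673.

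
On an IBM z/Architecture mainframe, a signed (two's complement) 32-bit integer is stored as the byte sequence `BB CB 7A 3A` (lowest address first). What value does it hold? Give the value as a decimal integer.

In big-endian order the high byte comes first in memory.
The bytes are already most-significant first: 0xBBCB7A3A.
Top bit is set, so as a signed 32-bit value this is 0xBBCB7A3A − 2^32 = -1144292806.

-1144292806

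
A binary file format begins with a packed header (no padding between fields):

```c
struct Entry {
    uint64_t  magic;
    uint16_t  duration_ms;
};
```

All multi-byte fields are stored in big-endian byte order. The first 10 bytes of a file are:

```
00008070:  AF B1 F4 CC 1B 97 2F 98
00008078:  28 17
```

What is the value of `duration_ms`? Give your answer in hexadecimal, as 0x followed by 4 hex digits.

0x2817

`duration_ms` follows `magic` (8 bytes), so it starts at byte offset 8 and occupies 2 bytes.
Bytes at offsets 8..9: 28 17.
Big-endian stores the most-significant byte at the lowest address.
The bytes are already most-significant first: 0x2817.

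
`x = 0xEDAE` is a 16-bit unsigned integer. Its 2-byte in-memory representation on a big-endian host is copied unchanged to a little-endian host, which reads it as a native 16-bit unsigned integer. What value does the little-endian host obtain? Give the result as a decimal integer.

44781

Stored big-endian, the bytes at ascending addresses are ED AE.
Read back as little-endian, the first byte is least significant, giving 0xAEED.
0xAEED = 44781.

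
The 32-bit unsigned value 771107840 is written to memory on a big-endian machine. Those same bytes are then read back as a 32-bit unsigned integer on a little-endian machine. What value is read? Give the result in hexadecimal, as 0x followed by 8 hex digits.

771107840 in 32-bit hexadecimal is 0x2DF62C00.
Stored big-endian, the bytes at ascending addresses are 2D F6 2C 00.
Read back as little-endian, the first byte is least significant, giving 0x002CF62D.

0x002CF62D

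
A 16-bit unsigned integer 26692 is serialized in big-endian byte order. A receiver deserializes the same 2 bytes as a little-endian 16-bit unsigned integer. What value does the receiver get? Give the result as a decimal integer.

17512

26692 in 16-bit hexadecimal is 0x6844.
Stored big-endian, the bytes at ascending addresses are 68 44.
Read back as little-endian, the first byte is least significant, giving 0x4468.
0x4468 = 17512.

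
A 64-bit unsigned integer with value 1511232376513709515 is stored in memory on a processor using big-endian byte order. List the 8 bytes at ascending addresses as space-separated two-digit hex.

1511232376513709515 in hexadecimal, padded to 64 bits, is 0x14F8F9D6EF2B45CB.
Split into bytes (most-significant first): 14 F8 F9 D6 EF 2B 45 CB.
In big-endian order the high byte comes first in memory.
So the memory order matches the most-significant-first order: 14 F8 F9 D6 EF 2B 45 CB.

14 F8 F9 D6 EF 2B 45 CB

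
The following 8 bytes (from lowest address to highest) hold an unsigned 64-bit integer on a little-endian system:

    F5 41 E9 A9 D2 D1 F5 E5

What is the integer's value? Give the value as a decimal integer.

In little-endian order the low byte comes first in memory.
Reassemble most-significant byte first: E5 F5 D1 D2 A9 E9 41 F5 → 0xE5F5D1D2A9E941F5.
0xE5F5D1D2A9E941F5 = 16570381106703581685.

16570381106703581685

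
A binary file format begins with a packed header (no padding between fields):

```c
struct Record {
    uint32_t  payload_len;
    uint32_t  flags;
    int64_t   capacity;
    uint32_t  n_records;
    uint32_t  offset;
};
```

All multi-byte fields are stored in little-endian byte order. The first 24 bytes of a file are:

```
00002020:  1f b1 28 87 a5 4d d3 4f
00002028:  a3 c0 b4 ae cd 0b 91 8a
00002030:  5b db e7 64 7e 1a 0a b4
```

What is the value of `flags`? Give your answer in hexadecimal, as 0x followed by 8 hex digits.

`flags` follows `payload_len` (4 bytes), so it starts at byte offset 4 and occupies 4 bytes.
Bytes at offsets 4..7: A5 4D D3 4F.
Little-endian stores the least-significant byte at the lowest address.
Reassemble most-significant byte first: 4F D3 4D A5 → 0x4FD34DA5.

0x4FD34DA5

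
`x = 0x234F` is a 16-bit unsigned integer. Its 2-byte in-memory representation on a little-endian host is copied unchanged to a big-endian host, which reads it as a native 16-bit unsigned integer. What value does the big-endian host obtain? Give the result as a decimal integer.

Stored little-endian, the bytes at ascending addresses are 4F 23.
Read back as big-endian, the last byte is least significant, giving 0x4F23.
0x4F23 = 20259.

20259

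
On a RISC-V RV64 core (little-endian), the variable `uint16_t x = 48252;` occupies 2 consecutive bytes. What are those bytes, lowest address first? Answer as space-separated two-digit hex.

7C BC

48252 in hexadecimal, padded to 16 bits, is 0xBC7C.
Split into bytes (most-significant first): BC 7C.
Little-endian stores the least-significant byte at the lowest address.
So at ascending addresses the bytes are 7C BC.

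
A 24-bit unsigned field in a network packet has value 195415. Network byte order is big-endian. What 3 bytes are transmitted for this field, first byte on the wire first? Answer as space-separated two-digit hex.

02 FB 57

195415 in hexadecimal, padded to 24 bits, is 0x02FB57.
Split into bytes (most-significant first): 02 FB 57.
Big-endian stores the most-significant byte at the lowest address.
So the memory order matches the most-significant-first order: 02 FB 57.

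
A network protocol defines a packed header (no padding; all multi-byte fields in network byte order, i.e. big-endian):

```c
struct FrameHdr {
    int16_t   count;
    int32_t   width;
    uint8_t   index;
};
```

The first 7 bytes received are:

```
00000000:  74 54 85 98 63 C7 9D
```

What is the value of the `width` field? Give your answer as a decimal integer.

-2053610553

`width` follows `count` (2 bytes), so it starts at byte offset 2 and occupies 4 bytes.
Bytes at offsets 2..5: 85 98 63 C7.
In big-endian order the high byte comes first in memory.
The bytes are already most-significant first: 0x859863C7.
Top bit is set, so as a signed 32-bit value this is 0x859863C7 − 2^32 = -2053610553.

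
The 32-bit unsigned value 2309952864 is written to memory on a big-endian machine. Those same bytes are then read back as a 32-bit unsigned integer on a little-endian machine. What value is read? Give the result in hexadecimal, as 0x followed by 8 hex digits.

0x6015AF89

2309952864 in 32-bit hexadecimal is 0x89AF1560.
Stored big-endian, the bytes at ascending addresses are 89 AF 15 60.
Read back as little-endian, the first byte is least significant, giving 0x6015AF89.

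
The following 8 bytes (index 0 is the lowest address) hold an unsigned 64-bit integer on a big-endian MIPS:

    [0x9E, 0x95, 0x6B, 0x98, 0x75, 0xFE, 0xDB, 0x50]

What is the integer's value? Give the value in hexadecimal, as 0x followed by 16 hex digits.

In big-endian order the high byte comes first in memory.
The bytes are already most-significant first: 0x9E956B9875FEDB50.

0x9E956B9875FEDB50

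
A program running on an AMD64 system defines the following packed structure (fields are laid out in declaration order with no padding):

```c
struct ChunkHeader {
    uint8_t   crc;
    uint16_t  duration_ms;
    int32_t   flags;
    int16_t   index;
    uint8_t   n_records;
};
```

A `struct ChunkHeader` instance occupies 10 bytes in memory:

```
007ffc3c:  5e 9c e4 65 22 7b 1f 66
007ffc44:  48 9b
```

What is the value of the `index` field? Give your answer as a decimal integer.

18534

`index` follows `crc` (1 B), `duration_ms` (2 B), `flags` (4 B), so it starts at offset 1 + 2 + 4 = 7 and occupies 2 bytes.
Bytes at offsets 7..8: 66 48.
Little-endian stores the least-significant byte at the lowest address.
Reassemble most-significant byte first: 48 66 → 0x4866.
0x4866 = 18534.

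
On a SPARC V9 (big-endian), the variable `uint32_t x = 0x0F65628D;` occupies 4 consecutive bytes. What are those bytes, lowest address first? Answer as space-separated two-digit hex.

0F 65 62 8D

Split into bytes (most-significant first): 0F 65 62 8D.
Big-endian: lowest address holds the most-significant byte.
So the memory order matches the most-significant-first order: 0F 65 62 8D.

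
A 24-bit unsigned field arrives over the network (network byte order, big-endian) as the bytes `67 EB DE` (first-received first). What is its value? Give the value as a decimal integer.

6810590

Big-endian stores the most-significant byte at the lowest address.
The bytes are already most-significant first: 0x67EBDE.
0x67EBDE = 6810590.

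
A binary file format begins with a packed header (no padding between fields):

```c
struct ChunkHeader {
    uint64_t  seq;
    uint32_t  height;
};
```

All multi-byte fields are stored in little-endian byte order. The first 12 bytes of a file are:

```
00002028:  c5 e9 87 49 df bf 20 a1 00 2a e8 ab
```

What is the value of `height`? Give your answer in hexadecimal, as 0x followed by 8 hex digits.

0xABE82A00

`height` follows `seq` (8 bytes), so it starts at byte offset 8 and occupies 4 bytes.
Bytes at offsets 8..11: 00 2A E8 AB.
In little-endian order the low byte comes first in memory.
Reassemble most-significant byte first: AB E8 2A 00 → 0xABE82A00.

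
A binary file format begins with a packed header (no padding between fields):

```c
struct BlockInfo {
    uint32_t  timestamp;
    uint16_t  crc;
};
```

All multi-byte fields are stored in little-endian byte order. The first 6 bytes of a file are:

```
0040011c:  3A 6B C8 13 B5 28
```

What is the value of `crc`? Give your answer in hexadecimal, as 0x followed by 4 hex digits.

0x28B5

`crc` follows `timestamp` (4 bytes), so it starts at byte offset 4 and occupies 2 bytes.
Bytes at offsets 4..5: B5 28.
In little-endian order the low byte comes first in memory.
Reassemble most-significant byte first: 28 B5 → 0x28B5.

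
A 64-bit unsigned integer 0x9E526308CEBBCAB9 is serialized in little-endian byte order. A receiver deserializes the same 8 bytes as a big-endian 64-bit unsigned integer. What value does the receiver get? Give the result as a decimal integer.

13387719335890604702

Stored little-endian, the bytes at ascending addresses are B9 CA BB CE 08 63 52 9E.
Read back as big-endian, the last byte is least significant, giving 0xB9CABBCE0863529E.
0xB9CABBCE0863529E = 13387719335890604702.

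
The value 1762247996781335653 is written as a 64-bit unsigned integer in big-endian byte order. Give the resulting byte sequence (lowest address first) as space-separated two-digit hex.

1762247996781335653 in hexadecimal, padded to 64 bits, is 0x1874C3375E4B9465.
Split into bytes (most-significant first): 18 74 C3 37 5E 4B 94 65.
Big-endian stores the most-significant byte at the lowest address.
So the memory order matches the most-significant-first order: 18 74 C3 37 5E 4B 94 65.

18 74 C3 37 5E 4B 94 65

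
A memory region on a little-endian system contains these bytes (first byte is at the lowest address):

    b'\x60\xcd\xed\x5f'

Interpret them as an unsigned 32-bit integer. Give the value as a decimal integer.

Little-endian: lowest address holds the least-significant byte.
Reassemble most-significant byte first: 5F ED CD 60 → 0x5FEDCD60.
0x5FEDCD60 = 1609420128.

1609420128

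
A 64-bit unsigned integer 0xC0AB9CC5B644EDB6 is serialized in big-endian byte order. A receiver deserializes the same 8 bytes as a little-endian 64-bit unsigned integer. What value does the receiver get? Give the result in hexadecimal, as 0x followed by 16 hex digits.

0xB6ED44B6C59CABC0

Stored big-endian, the bytes at ascending addresses are C0 AB 9C C5 B6 44 ED B6.
Read back as little-endian, the first byte is least significant, giving 0xB6ED44B6C59CABC0.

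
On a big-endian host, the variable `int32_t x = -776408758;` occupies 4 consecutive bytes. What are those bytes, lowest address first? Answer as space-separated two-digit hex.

D1 B8 F1 4A

Two's complement of -776408758 in 32 bits: 776408758 = 0x2E470EB6; invert → 0xD1B8F149; add 1 → 0xD1B8F14A.
Split into bytes (most-significant first): D1 B8 F1 4A.
Big-endian: lowest address holds the most-significant byte.
So the memory order matches the most-significant-first order: D1 B8 F1 4A.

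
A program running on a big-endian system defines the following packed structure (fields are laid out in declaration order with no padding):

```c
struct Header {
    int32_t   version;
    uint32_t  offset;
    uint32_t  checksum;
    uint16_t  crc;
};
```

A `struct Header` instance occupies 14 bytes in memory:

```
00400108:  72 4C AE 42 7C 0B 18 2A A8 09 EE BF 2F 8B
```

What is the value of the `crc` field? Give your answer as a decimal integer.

`crc` follows `version` (4 B), `offset` (4 B), `checksum` (4 B), so it starts at offset 4 + 4 + 4 = 12 and occupies 2 bytes.
Bytes at offsets 12..13: 2F 8B.
Big-endian: lowest address holds the most-significant byte.
The bytes are already most-significant first: 0x2F8B.
0x2F8B = 12171.

12171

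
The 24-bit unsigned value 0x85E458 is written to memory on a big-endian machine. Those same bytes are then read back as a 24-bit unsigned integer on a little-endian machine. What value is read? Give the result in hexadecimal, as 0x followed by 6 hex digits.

0x58E485

Stored big-endian, the bytes at ascending addresses are 85 E4 58.
Read back as little-endian, the first byte is least significant, giving 0x58E485.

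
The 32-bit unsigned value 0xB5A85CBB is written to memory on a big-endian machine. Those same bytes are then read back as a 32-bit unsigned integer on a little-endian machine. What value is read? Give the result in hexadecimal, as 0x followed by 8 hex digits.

0xBB5CA8B5

Stored big-endian, the bytes at ascending addresses are B5 A8 5C BB.
Read back as little-endian, the first byte is least significant, giving 0xBB5CA8B5.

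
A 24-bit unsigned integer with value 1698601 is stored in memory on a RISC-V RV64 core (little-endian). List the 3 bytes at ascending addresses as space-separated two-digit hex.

29 EB 19

1698601 in hexadecimal, padded to 24 bits, is 0x19EB29.
Split into bytes (most-significant first): 19 EB 29.
Little-endian: lowest address holds the least-significant byte.
So at ascending addresses the bytes are 29 EB 19.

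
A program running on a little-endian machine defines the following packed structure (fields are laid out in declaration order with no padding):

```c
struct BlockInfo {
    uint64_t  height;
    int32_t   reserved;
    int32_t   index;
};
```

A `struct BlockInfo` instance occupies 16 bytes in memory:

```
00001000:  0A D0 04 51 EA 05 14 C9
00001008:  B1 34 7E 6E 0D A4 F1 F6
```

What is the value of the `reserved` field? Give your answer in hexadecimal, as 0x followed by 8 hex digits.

0x6E7E34B1

`reserved` follows `height` (8 bytes), so it starts at byte offset 8 and occupies 4 bytes.
Bytes at offsets 8..11: B1 34 7E 6E.
Little-endian: lowest address holds the least-significant byte.
Reassemble most-significant byte first: 6E 7E 34 B1 → 0x6E7E34B1.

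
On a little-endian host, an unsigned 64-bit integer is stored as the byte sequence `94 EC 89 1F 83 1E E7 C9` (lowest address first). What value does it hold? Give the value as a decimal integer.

14548630669762358420

Little-endian stores the least-significant byte at the lowest address.
Reassemble most-significant byte first: C9 E7 1E 83 1F 89 EC 94 → 0xC9E71E831F89EC94.
0xC9E71E831F89EC94 = 14548630669762358420.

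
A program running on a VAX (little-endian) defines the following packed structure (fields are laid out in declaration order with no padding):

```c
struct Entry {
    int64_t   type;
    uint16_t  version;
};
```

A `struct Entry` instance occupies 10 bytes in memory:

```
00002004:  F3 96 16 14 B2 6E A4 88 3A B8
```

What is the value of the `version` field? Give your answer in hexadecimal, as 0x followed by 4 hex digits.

`version` follows `type` (8 bytes), so it starts at byte offset 8 and occupies 2 bytes.
Bytes at offsets 8..9: 3A B8.
Little-endian: lowest address holds the least-significant byte.
Reassemble most-significant byte first: B8 3A → 0xB83A.

0xB83A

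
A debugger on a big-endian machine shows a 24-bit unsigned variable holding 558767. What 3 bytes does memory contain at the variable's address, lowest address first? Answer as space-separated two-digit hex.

558767 in hexadecimal, padded to 24 bits, is 0x0886AF.
Split into bytes (most-significant first): 08 86 AF.
Big-endian stores the most-significant byte at the lowest address.
So the memory order matches the most-significant-first order: 08 86 AF.

08 86 AF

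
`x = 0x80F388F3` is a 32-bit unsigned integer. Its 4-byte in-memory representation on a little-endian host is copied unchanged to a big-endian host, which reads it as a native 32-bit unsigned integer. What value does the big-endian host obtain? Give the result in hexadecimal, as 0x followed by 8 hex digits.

Stored little-endian, the bytes at ascending addresses are F3 88 F3 80.
Read back as big-endian, the last byte is least significant, giving 0xF388F380.

0xF388F380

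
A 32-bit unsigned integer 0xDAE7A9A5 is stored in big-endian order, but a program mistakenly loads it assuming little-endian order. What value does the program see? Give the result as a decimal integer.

2779375578

Stored big-endian, the bytes at ascending addresses are DA E7 A9 A5.
Read back as little-endian, the first byte is least significant, giving 0xA5A9E7DA.
0xA5A9E7DA = 2779375578.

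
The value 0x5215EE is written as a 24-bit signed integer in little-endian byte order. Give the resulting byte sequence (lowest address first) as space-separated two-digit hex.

EE 15 52

Split into bytes (most-significant first): 52 15 EE.
Little-endian: lowest address holds the least-significant byte.
So at ascending addresses the bytes are EE 15 52.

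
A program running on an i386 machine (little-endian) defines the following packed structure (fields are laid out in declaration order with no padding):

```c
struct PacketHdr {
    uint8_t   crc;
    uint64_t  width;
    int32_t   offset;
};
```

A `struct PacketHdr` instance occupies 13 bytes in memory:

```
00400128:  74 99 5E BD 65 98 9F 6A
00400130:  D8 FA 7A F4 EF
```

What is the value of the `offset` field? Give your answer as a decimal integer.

-269190406

`offset` follows `crc` (1 B), `width` (8 B), so it starts at offset 1 + 8 = 9 and occupies 4 bytes.
Bytes at offsets 9..12: FA 7A F4 EF.
In little-endian order the low byte comes first in memory.
Reassemble most-significant byte first: EF F4 7A FA → 0xEFF47AFA.
Top bit is set, so as a signed 32-bit value this is 0xEFF47AFA − 2^32 = -269190406.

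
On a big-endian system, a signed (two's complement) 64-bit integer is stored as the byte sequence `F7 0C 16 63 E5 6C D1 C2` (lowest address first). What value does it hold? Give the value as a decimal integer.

Big-endian stores the most-significant byte at the lowest address.
The bytes are already most-significant first: 0xF70C1663E56CD1C2.
Top bit is set, so as a signed 64-bit value this is 0xF70C1663E56CD1C2 − 2^64 = -645116028314136126.

-645116028314136126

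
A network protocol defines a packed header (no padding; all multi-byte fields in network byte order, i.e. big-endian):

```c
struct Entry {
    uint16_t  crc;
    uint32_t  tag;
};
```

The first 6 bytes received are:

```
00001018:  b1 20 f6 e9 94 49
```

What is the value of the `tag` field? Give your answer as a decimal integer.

4142502985

`tag` follows `crc` (2 bytes), so it starts at byte offset 2 and occupies 4 bytes.
Bytes at offsets 2..5: F6 E9 94 49.
Big-endian stores the most-significant byte at the lowest address.
The bytes are already most-significant first: 0xF6E99449.
0xF6E99449 = 4142502985.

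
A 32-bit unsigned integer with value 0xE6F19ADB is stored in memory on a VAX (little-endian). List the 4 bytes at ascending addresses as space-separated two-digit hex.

Split into bytes (most-significant first): E6 F1 9A DB.
In little-endian order the low byte comes first in memory.
So at ascending addresses the bytes are DB 9A F1 E6.

DB 9A F1 E6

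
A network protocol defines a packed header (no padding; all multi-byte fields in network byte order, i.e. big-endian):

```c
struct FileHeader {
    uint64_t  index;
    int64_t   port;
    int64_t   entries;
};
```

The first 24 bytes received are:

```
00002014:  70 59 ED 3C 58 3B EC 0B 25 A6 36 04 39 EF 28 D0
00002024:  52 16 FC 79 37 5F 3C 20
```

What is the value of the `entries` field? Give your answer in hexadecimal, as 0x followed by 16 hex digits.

0x5216FC79375F3C20

`entries` follows `index` (8 B), `port` (8 B), so it starts at offset 8 + 8 = 16 and occupies 8 bytes.
Bytes at offsets 16..23: 52 16 FC 79 37 5F 3C 20.
Big-endian: lowest address holds the most-significant byte.
The bytes are already most-significant first: 0x5216FC79375F3C20.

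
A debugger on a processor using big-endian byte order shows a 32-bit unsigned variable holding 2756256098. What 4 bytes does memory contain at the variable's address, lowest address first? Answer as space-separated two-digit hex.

A4 49 21 62

2756256098 in hexadecimal, padded to 32 bits, is 0xA4492162.
Split into bytes (most-significant first): A4 49 21 62.
Big-endian stores the most-significant byte at the lowest address.
So the memory order matches the most-significant-first order: A4 49 21 62.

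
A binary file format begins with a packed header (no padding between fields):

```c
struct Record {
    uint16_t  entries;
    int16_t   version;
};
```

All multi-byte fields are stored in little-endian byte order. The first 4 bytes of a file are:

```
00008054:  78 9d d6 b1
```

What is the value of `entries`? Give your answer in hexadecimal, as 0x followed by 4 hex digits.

`entries` is the first field, at byte offset 0, occupying 2 bytes.
Bytes at offsets 0..1: 78 9D.
Little-endian stores the least-significant byte at the lowest address.
Reassemble most-significant byte first: 9D 78 → 0x9D78.

0x9D78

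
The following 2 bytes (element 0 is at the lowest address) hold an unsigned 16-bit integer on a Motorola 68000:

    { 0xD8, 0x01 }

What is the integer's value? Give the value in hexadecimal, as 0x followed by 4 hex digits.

0xD801

In big-endian order the high byte comes first in memory.
The bytes are already most-significant first: 0xD801.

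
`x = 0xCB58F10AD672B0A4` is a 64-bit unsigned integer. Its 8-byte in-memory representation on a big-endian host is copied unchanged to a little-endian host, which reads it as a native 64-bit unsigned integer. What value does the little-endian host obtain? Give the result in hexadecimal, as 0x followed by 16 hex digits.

Stored big-endian, the bytes at ascending addresses are CB 58 F1 0A D6 72 B0 A4.
Read back as little-endian, the first byte is least significant, giving 0xA4B072D60AF158CB.

0xA4B072D60AF158CB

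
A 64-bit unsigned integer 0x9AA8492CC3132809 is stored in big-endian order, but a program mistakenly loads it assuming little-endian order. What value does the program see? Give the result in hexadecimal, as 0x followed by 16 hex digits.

0x092813C32C49A89A

Stored big-endian, the bytes at ascending addresses are 9A A8 49 2C C3 13 28 09.
Read back as little-endian, the first byte is least significant, giving 0x092813C32C49A89A.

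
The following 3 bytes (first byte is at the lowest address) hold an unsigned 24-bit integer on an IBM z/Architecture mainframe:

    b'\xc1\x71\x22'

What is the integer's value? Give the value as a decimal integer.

12677410

Big-endian stores the most-significant byte at the lowest address.
The bytes are already most-significant first: 0xC17122.
0xC17122 = 12677410.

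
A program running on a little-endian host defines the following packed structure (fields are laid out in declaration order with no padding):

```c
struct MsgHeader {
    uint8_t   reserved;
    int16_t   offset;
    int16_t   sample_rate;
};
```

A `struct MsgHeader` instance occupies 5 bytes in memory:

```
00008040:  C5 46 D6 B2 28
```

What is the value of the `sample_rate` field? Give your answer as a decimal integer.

10418

`sample_rate` follows `reserved` (1 B), `offset` (2 B), so it starts at offset 1 + 2 = 3 and occupies 2 bytes.
Bytes at offsets 3..4: B2 28.
Little-endian stores the least-significant byte at the lowest address.
Reassemble most-significant byte first: 28 B2 → 0x28B2.
0x28B2 = 10418.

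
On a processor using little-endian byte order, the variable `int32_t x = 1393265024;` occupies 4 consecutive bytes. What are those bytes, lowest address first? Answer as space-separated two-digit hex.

1393265024 in hexadecimal, padded to 32 bits, is 0x530B8980.
Split into bytes (most-significant first): 53 0B 89 80.
In little-endian order the low byte comes first in memory.
So at ascending addresses the bytes are 80 89 0B 53.

80 89 0B 53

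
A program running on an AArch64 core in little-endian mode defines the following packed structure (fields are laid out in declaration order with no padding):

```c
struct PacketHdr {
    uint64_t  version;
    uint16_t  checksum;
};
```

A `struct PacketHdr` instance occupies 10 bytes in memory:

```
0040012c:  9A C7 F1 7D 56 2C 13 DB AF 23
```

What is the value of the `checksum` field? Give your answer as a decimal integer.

9135

`checksum` follows `version` (8 bytes), so it starts at byte offset 8 and occupies 2 bytes.
Bytes at offsets 8..9: AF 23.
Little-endian stores the least-significant byte at the lowest address.
Reassemble most-significant byte first: 23 AF → 0x23AF.
0x23AF = 9135.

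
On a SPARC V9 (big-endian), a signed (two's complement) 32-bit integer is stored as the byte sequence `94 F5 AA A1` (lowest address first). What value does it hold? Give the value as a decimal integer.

Big-endian stores the most-significant byte at the lowest address.
The bytes are already most-significant first: 0x94F5AAA1.
Top bit is set, so as a signed 32-bit value this is 0x94F5AAA1 − 2^32 = -1795839327.

-1795839327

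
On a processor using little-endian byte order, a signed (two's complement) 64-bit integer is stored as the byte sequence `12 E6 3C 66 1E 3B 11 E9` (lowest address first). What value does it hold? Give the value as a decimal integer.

-1652474586517936622

Little-endian: lowest address holds the least-significant byte.
Reassemble most-significant byte first: E9 11 3B 1E 66 3C E6 12 → 0xE9113B1E663CE612.
Top bit is set, so as a signed 64-bit value this is 0xE9113B1E663CE612 − 2^64 = -1652474586517936622.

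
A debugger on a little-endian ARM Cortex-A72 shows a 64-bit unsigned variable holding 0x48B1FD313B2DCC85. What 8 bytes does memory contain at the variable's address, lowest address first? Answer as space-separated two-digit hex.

Split into bytes (most-significant first): 48 B1 FD 31 3B 2D CC 85.
Little-endian: lowest address holds the least-significant byte.
So at ascending addresses the bytes are 85 CC 2D 3B 31 FD B1 48.

85 CC 2D 3B 31 FD B1 48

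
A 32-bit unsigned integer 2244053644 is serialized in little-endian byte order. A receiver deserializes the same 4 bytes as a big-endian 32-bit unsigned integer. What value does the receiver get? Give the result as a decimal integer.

2244053644 in 32-bit hexadecimal is 0x85C18A8C.
Stored little-endian, the bytes at ascending addresses are 8C 8A C1 85.
Read back as big-endian, the last byte is least significant, giving 0x8C8AC185.
0x8C8AC185 = 2357903749.

2357903749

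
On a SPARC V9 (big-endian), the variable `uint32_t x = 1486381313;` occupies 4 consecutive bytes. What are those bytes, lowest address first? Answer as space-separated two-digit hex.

58 98 61 01

1486381313 in hexadecimal, padded to 32 bits, is 0x58986101.
Split into bytes (most-significant first): 58 98 61 01.
In big-endian order the high byte comes first in memory.
So the memory order matches the most-significant-first order: 58 98 61 01.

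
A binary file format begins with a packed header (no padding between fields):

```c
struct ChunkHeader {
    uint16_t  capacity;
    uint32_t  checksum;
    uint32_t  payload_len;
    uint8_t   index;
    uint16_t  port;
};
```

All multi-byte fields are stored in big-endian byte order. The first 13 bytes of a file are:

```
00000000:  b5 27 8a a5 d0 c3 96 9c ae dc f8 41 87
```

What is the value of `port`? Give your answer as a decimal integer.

`port` follows `capacity` (2 B), `checksum` (4 B), `payload_len` (4 B), `index` (1 B), so it starts at offset 2 + 4 + 4 + 1 = 11 and occupies 2 bytes.
Bytes at offsets 11..12: 41 87.
Big-endian stores the most-significant byte at the lowest address.
The bytes are already most-significant first: 0x4187.
0x4187 = 16775.

16775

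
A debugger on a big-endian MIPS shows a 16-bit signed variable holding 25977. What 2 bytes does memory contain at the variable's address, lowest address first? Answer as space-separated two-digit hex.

65 79

25977 in hexadecimal, padded to 16 bits, is 0x6579.
Split into bytes (most-significant first): 65 79.
In big-endian order the high byte comes first in memory.
So the memory order matches the most-significant-first order: 65 79.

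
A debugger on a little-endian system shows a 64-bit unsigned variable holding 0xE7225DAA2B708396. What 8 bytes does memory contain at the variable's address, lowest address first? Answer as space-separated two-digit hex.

Split into bytes (most-significant first): E7 22 5D AA 2B 70 83 96.
Little-endian stores the least-significant byte at the lowest address.
So at ascending addresses the bytes are 96 83 70 2B AA 5D 22 E7.

96 83 70 2B AA 5D 22 E7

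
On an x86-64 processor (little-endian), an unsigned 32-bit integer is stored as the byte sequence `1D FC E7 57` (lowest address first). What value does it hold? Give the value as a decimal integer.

1474821149

Little-endian stores the least-significant byte at the lowest address.
Reassemble most-significant byte first: 57 E7 FC 1D → 0x57E7FC1D.
0x57E7FC1D = 1474821149.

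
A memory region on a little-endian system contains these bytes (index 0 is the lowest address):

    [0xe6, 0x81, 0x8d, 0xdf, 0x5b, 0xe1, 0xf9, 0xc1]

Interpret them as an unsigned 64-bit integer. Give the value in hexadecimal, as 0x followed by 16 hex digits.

0xC1F9E15BDF8D81E6

Little-endian: lowest address holds the least-significant byte.
Reassemble most-significant byte first: C1 F9 E1 5B DF 8D 81 E6 → 0xC1F9E15BDF8D81E6.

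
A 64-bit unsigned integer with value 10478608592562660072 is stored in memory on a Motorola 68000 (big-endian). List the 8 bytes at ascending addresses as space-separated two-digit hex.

10478608592562660072 in hexadecimal, padded to 64 bits, is 0x916B7EFF340DA2E8.
Split into bytes (most-significant first): 91 6B 7E FF 34 0D A2 E8.
Big-endian stores the most-significant byte at the lowest address.
So the memory order matches the most-significant-first order: 91 6B 7E FF 34 0D A2 E8.

91 6B 7E FF 34 0D A2 E8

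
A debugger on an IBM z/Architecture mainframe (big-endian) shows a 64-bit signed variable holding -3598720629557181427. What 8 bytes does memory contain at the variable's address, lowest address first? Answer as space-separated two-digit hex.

Two's complement of -3598720629557181427 in 64 bits: 3598720629557181427 = 0x31F1395882A03BF3; invert → 0xCE0EC6A77D5FC40C; add 1 → 0xCE0EC6A77D5FC40D.
Split into bytes (most-significant first): CE 0E C6 A7 7D 5F C4 0D.
Big-endian stores the most-significant byte at the lowest address.
So the memory order matches the most-significant-first order: CE 0E C6 A7 7D 5F C4 0D.

CE 0E C6 A7 7D 5F C4 0D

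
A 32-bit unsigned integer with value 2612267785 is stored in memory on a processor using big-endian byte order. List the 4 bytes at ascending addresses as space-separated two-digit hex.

9B B4 0B 09

2612267785 in hexadecimal, padded to 32 bits, is 0x9BB40B09.
Split into bytes (most-significant first): 9B B4 0B 09.
Big-endian stores the most-significant byte at the lowest address.
So the memory order matches the most-significant-first order: 9B B4 0B 09.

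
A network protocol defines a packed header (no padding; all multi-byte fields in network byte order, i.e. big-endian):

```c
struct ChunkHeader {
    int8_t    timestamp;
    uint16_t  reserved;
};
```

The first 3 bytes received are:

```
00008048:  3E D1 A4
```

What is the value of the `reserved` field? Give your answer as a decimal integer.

`reserved` follows `timestamp` (1 byte), so it starts at byte offset 1 and occupies 2 bytes.
Bytes at offsets 1..2: D1 A4.
Big-endian stores the most-significant byte at the lowest address.
The bytes are already most-significant first: 0xD1A4.
0xD1A4 = 53668.

53668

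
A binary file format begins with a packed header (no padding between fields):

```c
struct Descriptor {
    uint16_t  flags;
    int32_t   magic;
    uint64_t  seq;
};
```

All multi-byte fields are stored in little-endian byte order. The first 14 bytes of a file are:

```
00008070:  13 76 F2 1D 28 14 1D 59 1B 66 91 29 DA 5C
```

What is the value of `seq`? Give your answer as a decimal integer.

`seq` follows `flags` (2 B), `magic` (4 B), so it starts at offset 2 + 4 = 6 and occupies 8 bytes.
Bytes at offsets 6..13: 1D 59 1B 66 91 29 DA 5C.
In little-endian order the low byte comes first in memory.
Reassemble most-significant byte first: 5C DA 29 91 66 1B 59 1D → 0x5CDA2991661B591D.
0x5CDA2991661B591D = 6690705900872358173.

6690705900872358173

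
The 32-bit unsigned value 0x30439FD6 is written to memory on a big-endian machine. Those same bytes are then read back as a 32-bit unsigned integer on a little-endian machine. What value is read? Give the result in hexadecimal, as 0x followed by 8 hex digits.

0xD69F4330

Stored big-endian, the bytes at ascending addresses are 30 43 9F D6.
Read back as little-endian, the first byte is least significant, giving 0xD69F4330.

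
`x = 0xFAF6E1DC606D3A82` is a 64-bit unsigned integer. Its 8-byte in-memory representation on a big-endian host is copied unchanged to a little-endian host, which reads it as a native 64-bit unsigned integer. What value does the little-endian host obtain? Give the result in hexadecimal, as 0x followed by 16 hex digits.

0x823A6D60DCE1F6FA

Stored big-endian, the bytes at ascending addresses are FA F6 E1 DC 60 6D 3A 82.
Read back as little-endian, the first byte is least significant, giving 0x823A6D60DCE1F6FA.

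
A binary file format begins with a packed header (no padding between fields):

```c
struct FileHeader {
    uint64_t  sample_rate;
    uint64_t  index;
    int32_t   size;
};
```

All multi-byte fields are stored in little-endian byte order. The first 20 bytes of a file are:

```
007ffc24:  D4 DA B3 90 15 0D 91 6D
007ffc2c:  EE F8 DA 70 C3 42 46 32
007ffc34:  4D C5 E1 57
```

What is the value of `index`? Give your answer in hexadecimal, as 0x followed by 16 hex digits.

`index` follows `sample_rate` (8 bytes), so it starts at byte offset 8 and occupies 8 bytes.
Bytes at offsets 8..15: EE F8 DA 70 C3 42 46 32.
In little-endian order the low byte comes first in memory.
Reassemble most-significant byte first: 32 46 42 C3 70 DA F8 EE → 0x324642C370DAF8EE.

0x324642C370DAF8EE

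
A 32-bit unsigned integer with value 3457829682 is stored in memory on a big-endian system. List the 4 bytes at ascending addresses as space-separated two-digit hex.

CE 1A 4B 32

3457829682 in hexadecimal, padded to 32 bits, is 0xCE1A4B32.
Split into bytes (most-significant first): CE 1A 4B 32.
In big-endian order the high byte comes first in memory.
So the memory order matches the most-significant-first order: CE 1A 4B 32.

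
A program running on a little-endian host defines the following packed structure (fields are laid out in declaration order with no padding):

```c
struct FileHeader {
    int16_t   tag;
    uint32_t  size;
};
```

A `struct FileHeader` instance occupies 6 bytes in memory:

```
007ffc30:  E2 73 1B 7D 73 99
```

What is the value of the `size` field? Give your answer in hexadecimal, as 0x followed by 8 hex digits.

0x99737D1B

`size` follows `tag` (2 bytes), so it starts at byte offset 2 and occupies 4 bytes.
Bytes at offsets 2..5: 1B 7D 73 99.
Little-endian stores the least-significant byte at the lowest address.
Reassemble most-significant byte first: 99 73 7D 1B → 0x99737D1B.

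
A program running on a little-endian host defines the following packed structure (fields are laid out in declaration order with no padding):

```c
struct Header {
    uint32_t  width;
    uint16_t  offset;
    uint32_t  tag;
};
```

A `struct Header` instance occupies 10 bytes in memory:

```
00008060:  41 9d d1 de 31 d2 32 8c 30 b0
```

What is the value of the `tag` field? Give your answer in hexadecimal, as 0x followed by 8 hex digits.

0xB0308C32

`tag` follows `width` (4 B), `offset` (2 B), so it starts at offset 4 + 2 = 6 and occupies 4 bytes.
Bytes at offsets 6..9: 32 8C 30 B0.
Little-endian: lowest address holds the least-significant byte.
Reassemble most-significant byte first: B0 30 8C 32 → 0xB0308C32.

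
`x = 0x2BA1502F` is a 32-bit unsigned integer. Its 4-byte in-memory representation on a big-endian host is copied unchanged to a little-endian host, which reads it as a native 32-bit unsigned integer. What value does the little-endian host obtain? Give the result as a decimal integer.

793813291

Stored big-endian, the bytes at ascending addresses are 2B A1 50 2F.
Read back as little-endian, the first byte is least significant, giving 0x2F50A12B.
0x2F50A12B = 793813291.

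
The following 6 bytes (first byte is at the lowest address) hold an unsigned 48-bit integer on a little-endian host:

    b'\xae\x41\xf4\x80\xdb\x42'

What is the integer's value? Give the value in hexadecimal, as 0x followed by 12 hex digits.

Little-endian stores the least-significant byte at the lowest address.
Reassemble most-significant byte first: 42 DB 80 F4 41 AE → 0x42DB80F441AE.

0x42DB80F441AE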